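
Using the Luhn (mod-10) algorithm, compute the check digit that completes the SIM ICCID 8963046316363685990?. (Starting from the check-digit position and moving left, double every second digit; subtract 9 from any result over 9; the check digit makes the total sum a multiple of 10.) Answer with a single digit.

6

Partial digits right→left: 0 9 9 5 8 6 3 6 3 6 1 3 6 4 0 3 6 9 8
Double every second digit counting from the check-digit position (so the 1st, 3rd, 5th, ... of the partial from the right).
  doubled (with −9 where >9): 0 9 7 6 6 2 3 0 3 7 → sum 43
  kept as-is: 9 5 6 6 6 3 4 3 9 → sum 51
Total = 43 + 51 = 94.
Check digit = (10 − (94 mod 10)) mod 10 = 6.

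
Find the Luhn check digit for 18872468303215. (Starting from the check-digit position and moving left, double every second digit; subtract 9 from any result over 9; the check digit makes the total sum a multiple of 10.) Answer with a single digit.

4

Partial digits right→left: 5 1 2 3 0 3 8 6 4 2 7 8 8 1
Double every second digit counting from the check-digit position (so the 1st, 3rd, 5th, ... of the partial from the right).
  doubled (with −9 where >9): 1 4 0 7 8 5 7 → sum 32
  kept as-is: 1 3 3 6 2 8 1 → sum 24
Total = 32 + 24 = 56.
Check digit = (10 − (56 mod 10)) mod 10 = 4.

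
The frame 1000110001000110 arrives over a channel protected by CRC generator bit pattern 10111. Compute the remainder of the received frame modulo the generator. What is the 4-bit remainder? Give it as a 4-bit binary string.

Modulo-2 division of 1000110001000110 by 10111:
  pos 0: 10001 XOR 10111 = 00110
  pos 2: 11010 XOR 10111 = 01101
  pos 3: 11010 XOR 10111 = 01101
  pos 4: 11010 XOR 10111 = 01101
  pos 5: 11011 XOR 10111 = 01100
  pos 6: 11000 XOR 10111 = 01111
  pos 7: 11110 XOR 10111 = 01001
  pos 8: 10010 XOR 10111 = 00101
  pos 10: 10111 XOR 10111 = 00000
Remainder = 0000 (zero — the frame passes the CRC check).

0000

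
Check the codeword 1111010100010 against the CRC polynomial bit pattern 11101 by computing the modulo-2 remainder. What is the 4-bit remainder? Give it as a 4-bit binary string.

Modulo-2 division of 1111010100010 by 11101:
  pos 0: 11110 XOR 11101 = 00011
  pos 3: 11101 XOR 11101 = 00000
Remainder = 0010 (nonzero — an error is detected).

0010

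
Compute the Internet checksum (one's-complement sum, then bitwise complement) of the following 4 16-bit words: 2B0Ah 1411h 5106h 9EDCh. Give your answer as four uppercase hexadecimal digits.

D101

One's-complement addition (fold any carry out of bit 15 back into bit 0):
  0x2B0A + 0x1411 = 0x03F1B
  0x3F1B + 0x5106 = 0x09021
  0x9021 + 0x9EDC = 0x12EFD → wrap carry → 0x2EFE
One's-complement sum = 0x2EFE.
Checksum = ~0x2EFE & 0xFFFF = 0xD101.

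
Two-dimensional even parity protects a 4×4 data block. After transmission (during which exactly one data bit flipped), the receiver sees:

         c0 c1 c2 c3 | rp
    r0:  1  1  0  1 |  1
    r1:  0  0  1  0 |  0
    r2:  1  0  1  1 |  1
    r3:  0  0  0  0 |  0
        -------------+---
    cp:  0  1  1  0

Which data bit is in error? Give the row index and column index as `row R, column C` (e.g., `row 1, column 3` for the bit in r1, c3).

Recompute each row's even parity and compare to rp:
  r0: data parity 1, sent rp 1 → ok
  r1: data parity 1, sent rp 0 → mismatch
  r2: data parity 1, sent rp 1 → ok
  r3: data parity 0, sent rp 0 → ok
Recompute each column's even parity and compare to cp:
  c0: data parity 0, sent cp 0 → ok
  c1: data parity 1, sent cp 1 → ok
  c2: data parity 0, sent cp 1 → mismatch
  c3: data parity 0, sent cp 0 → ok
Exactly one row (r1) and one column (c2) fail → the flipped bit is at their intersection.

row 1, column 2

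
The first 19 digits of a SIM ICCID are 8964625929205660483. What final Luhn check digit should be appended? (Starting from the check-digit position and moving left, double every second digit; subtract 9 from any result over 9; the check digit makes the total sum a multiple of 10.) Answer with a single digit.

Partial digits right→left: 3 8 4 0 6 6 5 0 2 9 2 9 5 2 6 4 6 9 8
Double every second digit counting from the check-digit position (so the 1st, 3rd, 5th, ... of the partial from the right).
  doubled (with −9 where >9): 6 8 3 1 4 4 1 3 3 7 → sum 40
  kept as-is: 8 0 6 0 9 9 2 4 9 → sum 47
Total = 40 + 47 = 87.
Check digit = (10 − (87 mod 10)) mod 10 = 3.

3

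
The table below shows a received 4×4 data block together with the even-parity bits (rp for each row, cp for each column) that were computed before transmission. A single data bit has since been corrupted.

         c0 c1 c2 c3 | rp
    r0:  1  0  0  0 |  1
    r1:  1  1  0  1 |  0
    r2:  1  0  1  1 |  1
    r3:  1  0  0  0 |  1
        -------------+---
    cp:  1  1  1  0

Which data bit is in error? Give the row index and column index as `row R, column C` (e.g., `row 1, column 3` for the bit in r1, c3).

row 1, column 0

Recompute each row's even parity and compare to rp:
  r0: data parity 1, sent rp 1 → ok
  r1: data parity 1, sent rp 0 → mismatch
  r2: data parity 1, sent rp 1 → ok
  r3: data parity 1, sent rp 1 → ok
Recompute each column's even parity and compare to cp:
  c0: data parity 0, sent cp 1 → mismatch
  c1: data parity 1, sent cp 1 → ok
  c2: data parity 1, sent cp 1 → ok
  c3: data parity 0, sent cp 0 → ok
Exactly one row (r1) and one column (c0) fail → the flipped bit is at their intersection.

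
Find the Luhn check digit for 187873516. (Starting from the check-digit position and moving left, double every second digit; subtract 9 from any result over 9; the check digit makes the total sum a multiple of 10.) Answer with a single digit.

Partial digits right→left: 6 1 5 3 7 8 7 8 1
Double every second digit counting from the check-digit position (so the 1st, 3rd, 5th, ... of the partial from the right).
  doubled (with −9 where >9): 3 1 5 5 2 → sum 16
  kept as-is: 1 3 8 8 → sum 20
Total = 16 + 20 = 36.
Check digit = (10 − (36 mod 10)) mod 10 = 4.

4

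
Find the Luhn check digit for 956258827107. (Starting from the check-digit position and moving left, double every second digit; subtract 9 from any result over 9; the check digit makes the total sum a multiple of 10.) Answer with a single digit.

Partial digits right→left: 7 0 1 7 2 8 8 5 2 6 5 9
Double every second digit counting from the check-digit position (so the 1st, 3rd, 5th, ... of the partial from the right).
  doubled (with −9 where >9): 5 2 4 7 4 1 → sum 23
  kept as-is: 0 7 8 5 6 9 → sum 35
Total = 23 + 35 = 58.
Check digit = (10 − (58 mod 10)) mod 10 = 2.

2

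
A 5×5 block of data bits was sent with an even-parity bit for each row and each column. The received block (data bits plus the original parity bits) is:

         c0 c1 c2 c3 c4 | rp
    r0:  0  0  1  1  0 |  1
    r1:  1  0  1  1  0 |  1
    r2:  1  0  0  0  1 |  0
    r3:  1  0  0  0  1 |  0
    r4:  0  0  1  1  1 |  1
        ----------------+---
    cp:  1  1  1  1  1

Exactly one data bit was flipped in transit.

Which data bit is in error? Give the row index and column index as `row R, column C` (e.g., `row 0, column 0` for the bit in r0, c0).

Recompute each row's even parity and compare to rp:
  r0: data parity 0, sent rp 1 → mismatch
  r1: data parity 1, sent rp 1 → ok
  r2: data parity 0, sent rp 0 → ok
  r3: data parity 0, sent rp 0 → ok
  r4: data parity 1, sent rp 1 → ok
Recompute each column's even parity and compare to cp:
  c0: data parity 1, sent cp 1 → ok
  c1: data parity 0, sent cp 1 → mismatch
  c2: data parity 1, sent cp 1 → ok
  c3: data parity 1, sent cp 1 → ok
  c4: data parity 1, sent cp 1 → ok
Exactly one row (r0) and one column (c1) fail → the flipped bit is at their intersection.

row 0, column 1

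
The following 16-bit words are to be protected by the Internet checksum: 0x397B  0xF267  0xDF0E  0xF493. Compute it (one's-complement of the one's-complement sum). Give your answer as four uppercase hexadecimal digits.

One's-complement addition (fold any carry out of bit 15 back into bit 0):
  0x397B + 0xF267 = 0x12BE2 → wrap carry → 0x2BE3
  0x2BE3 + 0xDF0E = 0x10AF1 → wrap carry → 0x0AF2
  0x0AF2 + 0xF493 = 0x0FF85
One's-complement sum = 0xFF85.
Checksum = ~0xFF85 & 0xFFFF = 0x007A.

007A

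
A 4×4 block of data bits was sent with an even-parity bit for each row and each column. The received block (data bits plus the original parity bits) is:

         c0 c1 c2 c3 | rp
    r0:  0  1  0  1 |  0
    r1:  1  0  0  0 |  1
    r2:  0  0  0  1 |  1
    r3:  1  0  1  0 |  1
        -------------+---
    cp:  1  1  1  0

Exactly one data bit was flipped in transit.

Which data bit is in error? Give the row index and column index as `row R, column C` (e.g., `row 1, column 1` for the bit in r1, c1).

Recompute each row's even parity and compare to rp:
  r0: data parity 0, sent rp 0 → ok
  r1: data parity 1, sent rp 1 → ok
  r2: data parity 1, sent rp 1 → ok
  r3: data parity 0, sent rp 1 → mismatch
Recompute each column's even parity and compare to cp:
  c0: data parity 0, sent cp 1 → mismatch
  c1: data parity 1, sent cp 1 → ok
  c2: data parity 1, sent cp 1 → ok
  c3: data parity 0, sent cp 0 → ok
Exactly one row (r3) and one column (c0) fail → the flipped bit is at their intersection.

row 3, column 0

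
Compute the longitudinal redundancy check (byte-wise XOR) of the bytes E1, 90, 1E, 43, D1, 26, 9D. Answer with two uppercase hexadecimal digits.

XOR the bytes together:
  start with 0xE1
  0xE1 ⊕ 0x90 = 0x71
  0x71 ⊕ 0x1E = 0x6F
  0x6F ⊕ 0x43 = 0x2C
  0x2C ⊕ 0xD1 = 0xFD
  0xFD ⊕ 0x26 = 0xDB
  0xDB ⊕ 0x9D = 0x46

46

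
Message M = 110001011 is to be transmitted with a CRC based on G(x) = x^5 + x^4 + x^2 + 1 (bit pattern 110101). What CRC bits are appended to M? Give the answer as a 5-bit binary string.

Append 5 zeros: 11000101100000. Divide by 110101 (XOR where the leading bit is 1):
  pos 0: 110001 XOR 110101 = 000100
  pos 3: 100011 XOR 110101 = 010110
  pos 4: 101100 XOR 110101 = 011001
  pos 5: 110010 XOR 110101 = 000111
  pos 8: 111000 XOR 110101 = 001101
Remainder (last 5 bits) = 01101. This is the CRC / FCS.

01101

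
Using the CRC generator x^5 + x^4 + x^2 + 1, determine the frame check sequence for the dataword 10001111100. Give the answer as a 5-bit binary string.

Append 5 zeros: 1000111110000000. Divide by 110101 (XOR where the leading bit is 1):
  pos 0: 100011 XOR 110101 = 010110
  pos 1: 101101 XOR 110101 = 011000
  pos 2: 110001 XOR 110101 = 000100
  pos 5: 100100 XOR 110101 = 010001
  pos 6: 100010 XOR 110101 = 010111
  pos 7: 101110 XOR 110101 = 011011
  pos 8: 110110 XOR 110101 = 000011
Remainder (last 5 bits) = 01100. This is the CRC / FCS.

01100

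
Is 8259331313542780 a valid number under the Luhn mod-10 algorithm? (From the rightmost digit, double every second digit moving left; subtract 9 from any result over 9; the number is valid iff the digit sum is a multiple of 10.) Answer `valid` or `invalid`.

invalid

From the right, keep odd positions and double even positions (subtract 9 from any doubled value over 9):
  doubled (positions 2,4,...): 7 4 1 2 2 6 1 7 → sum 30
  kept (positions 1,3,...): 0 7 4 3 3 3 9 2 → sum 31
Total = 61.
61 mod 10 = 1, so the number is invalid.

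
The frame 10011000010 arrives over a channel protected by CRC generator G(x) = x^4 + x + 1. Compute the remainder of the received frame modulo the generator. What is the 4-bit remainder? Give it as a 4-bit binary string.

0010

Modulo-2 division of 10011000010 by 10011:
  pos 0: 10011 XOR 10011 = 00000
Remainder = 0010 (nonzero — an error is detected).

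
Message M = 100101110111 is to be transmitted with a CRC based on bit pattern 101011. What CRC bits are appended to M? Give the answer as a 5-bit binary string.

Append 5 zeros: 10010111011100000. Divide by 101011 (XOR where the leading bit is 1):
  pos 0: 100101 XOR 101011 = 001110
  pos 2: 111011 XOR 101011 = 010000
  pos 3: 100000 XOR 101011 = 001011
  pos 5: 101111 XOR 101011 = 000100
  pos 8: 100100 XOR 101011 = 001111
  pos 10: 111100 XOR 101011 = 010111
  pos 11: 101110 XOR 101011 = 000101
Remainder (last 5 bits) = 00101. This is the CRC / FCS.

00101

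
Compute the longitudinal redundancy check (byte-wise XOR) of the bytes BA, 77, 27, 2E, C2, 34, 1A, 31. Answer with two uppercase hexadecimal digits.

19

XOR the bytes together:
  start with 0xBA
  0xBA ⊕ 0x77 = 0xCD
  0xCD ⊕ 0x27 = 0xEA
  0xEA ⊕ 0x2E = 0xC4
  0xC4 ⊕ 0xC2 = 0x06
  0x06 ⊕ 0x34 = 0x32
  0x32 ⊕ 0x1A = 0x28
  0x28 ⊕ 0x31 = 0x19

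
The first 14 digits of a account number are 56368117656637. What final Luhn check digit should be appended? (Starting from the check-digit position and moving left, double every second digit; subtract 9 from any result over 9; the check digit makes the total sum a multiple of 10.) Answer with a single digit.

6

Partial digits right→left: 7 3 6 6 5 6 7 1 1 8 6 3 6 5
Double every second digit counting from the check-digit position (so the 1st, 3rd, 5th, ... of the partial from the right).
  doubled (with −9 where >9): 5 3 1 5 2 3 3 → sum 22
  kept as-is: 3 6 6 1 8 3 5 → sum 32
Total = 22 + 32 = 54.
Check digit = (10 − (54 mod 10)) mod 10 = 6.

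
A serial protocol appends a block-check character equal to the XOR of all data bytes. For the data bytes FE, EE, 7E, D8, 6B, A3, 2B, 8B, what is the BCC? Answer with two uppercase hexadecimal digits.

DE

XOR the bytes together:
  start with 0xFE
  0xFE ⊕ 0xEE = 0x10
  0x10 ⊕ 0x7E = 0x6E
  0x6E ⊕ 0xD8 = 0xB6
  0xB6 ⊕ 0x6B = 0xDD
  0xDD ⊕ 0xA3 = 0x7E
  0x7E ⊕ 0x2B = 0x55
  0x55 ⊕ 0x8B = 0xDE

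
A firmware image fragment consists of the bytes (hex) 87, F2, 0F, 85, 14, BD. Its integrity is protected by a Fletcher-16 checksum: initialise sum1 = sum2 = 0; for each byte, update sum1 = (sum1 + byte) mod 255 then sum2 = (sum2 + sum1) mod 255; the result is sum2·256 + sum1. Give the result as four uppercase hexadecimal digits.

Running sums (mod 255):
  after byte 0 (87): sum1=135, sum2=135
  after byte 1 (F2): sum1=122, sum2=2
  after byte 2 (0F): sum1=137, sum2=139
  after byte 3 (85): sum1=15, sum2=154
  after byte 4 (14): sum1=35, sum2=189
  after byte 5 (BD): sum1=224, sum2=158
Checksum = sum2·256 + sum1 = 158·256 + 224 = 40672 = 0x9EE0.

9EE0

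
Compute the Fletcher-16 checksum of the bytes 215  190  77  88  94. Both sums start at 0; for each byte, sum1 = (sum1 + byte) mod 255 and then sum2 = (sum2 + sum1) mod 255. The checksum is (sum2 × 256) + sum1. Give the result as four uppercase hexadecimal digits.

Running sums (mod 255):
  after byte 0 (215): sum1=215, sum2=215
  after byte 1 (190): sum1=150, sum2=110
  after byte 2 (77): sum1=227, sum2=82
  after byte 3 (88): sum1=60, sum2=142
  after byte 4 (94): sum1=154, sum2=41
Checksum = sum2·256 + sum1 = 41·256 + 154 = 10650 = 0x299A.

299A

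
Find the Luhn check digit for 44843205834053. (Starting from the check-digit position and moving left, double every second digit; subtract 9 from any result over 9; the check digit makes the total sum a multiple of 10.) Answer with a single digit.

5

Partial digits right→left: 3 5 0 4 3 8 5 0 2 3 4 8 4 4
Double every second digit counting from the check-digit position (so the 1st, 3rd, 5th, ... of the partial from the right).
  doubled (with −9 where >9): 6 0 6 1 4 8 8 → sum 33
  kept as-is: 5 4 8 0 3 8 4 → sum 32
Total = 33 + 32 = 65.
Check digit = (10 − (65 mod 10)) mod 10 = 5.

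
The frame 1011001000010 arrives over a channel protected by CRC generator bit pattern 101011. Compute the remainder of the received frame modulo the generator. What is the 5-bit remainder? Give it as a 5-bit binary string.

00001

Modulo-2 division of 1011001000010 by 101011:
  pos 0: 101100 XOR 101011 = 000111
  pos 3: 111100 XOR 101011 = 010111
  pos 4: 101110 XOR 101011 = 000101
  pos 7: 101010 XOR 101011 = 000001
Remainder = 00001 (nonzero — an error is detected).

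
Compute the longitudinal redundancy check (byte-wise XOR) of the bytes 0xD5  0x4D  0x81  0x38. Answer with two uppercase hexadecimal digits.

XOR the bytes together:
  start with 0xD5
  0xD5 ⊕ 0x4D = 0x98
  0x98 ⊕ 0x81 = 0x19
  0x19 ⊕ 0x38 = 0x21

21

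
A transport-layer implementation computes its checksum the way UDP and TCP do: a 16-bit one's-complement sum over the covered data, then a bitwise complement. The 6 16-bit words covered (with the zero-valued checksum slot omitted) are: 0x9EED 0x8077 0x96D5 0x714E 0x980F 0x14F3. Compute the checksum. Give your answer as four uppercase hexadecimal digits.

2B74

One's-complement addition (fold any carry out of bit 15 back into bit 0):
  0x9EED + 0x8077 = 0x11F64 → wrap carry → 0x1F65
  0x1F65 + 0x96D5 = 0x0B63A
  0xB63A + 0x714E = 0x12788 → wrap carry → 0x2789
  0x2789 + 0x980F = 0x0BF98
  0xBF98 + 0x14F3 = 0x0D48B
One's-complement sum = 0xD48B.
Checksum = ~0xD48B & 0xFFFF = 0x2B74.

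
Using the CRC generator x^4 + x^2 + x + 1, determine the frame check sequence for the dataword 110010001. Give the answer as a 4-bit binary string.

Append 4 zeros: 1100100010000. Divide by 10111 (XOR where the leading bit is 1):
  pos 0: 11001 XOR 10111 = 01110
  pos 1: 11100 XOR 10111 = 01011
  pos 2: 10110 XOR 10111 = 00001
  pos 6: 10100 XOR 10111 = 00011
Remainder (last 4 bits) = 1100. This is the CRC / FCS.

1100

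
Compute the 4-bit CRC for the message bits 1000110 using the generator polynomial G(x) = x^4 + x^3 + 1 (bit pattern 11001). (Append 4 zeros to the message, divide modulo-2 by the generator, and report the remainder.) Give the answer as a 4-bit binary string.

Append 4 zeros: 10001100000. Divide by 11001 (XOR where the leading bit is 1):
  pos 0: 10001 XOR 11001 = 01000
  pos 1: 10001 XOR 11001 = 01000
  pos 2: 10000 XOR 11001 = 01001
  pos 3: 10010 XOR 11001 = 01011
  pos 4: 10110 XOR 11001 = 01111
  pos 5: 11110 XOR 11001 = 00111
Remainder (last 4 bits) = 1110. This is the CRC / FCS.

1110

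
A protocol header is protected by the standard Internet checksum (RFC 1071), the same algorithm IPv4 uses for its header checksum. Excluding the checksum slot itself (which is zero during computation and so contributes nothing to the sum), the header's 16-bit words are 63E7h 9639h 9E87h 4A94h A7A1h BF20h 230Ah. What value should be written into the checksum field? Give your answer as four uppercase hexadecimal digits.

One's-complement addition (fold any carry out of bit 15 back into bit 0):
  0x63E7 + 0x9639 = 0x0FA20
  0xFA20 + 0x9E87 = 0x198A7 → wrap carry → 0x98A8
  0x98A8 + 0x4A94 = 0x0E33C
  0xE33C + 0xA7A1 = 0x18ADD → wrap carry → 0x8ADE
  0x8ADE + 0xBF20 = 0x149FE → wrap carry → 0x49FF
  0x49FF + 0x230A = 0x06D09
One's-complement sum = 0x6D09.
Checksum = ~0x6D09 & 0xFFFF = 0x92F6.

92F6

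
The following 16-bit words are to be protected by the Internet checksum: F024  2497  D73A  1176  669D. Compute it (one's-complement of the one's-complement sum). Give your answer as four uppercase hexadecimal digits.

9BF5

One's-complement addition (fold any carry out of bit 15 back into bit 0):
  0xF024 + 0x2497 = 0x114BB → wrap carry → 0x14BC
  0x14BC + 0xD73A = 0x0EBF6
  0xEBF6 + 0x1176 = 0x0FD6C
  0xFD6C + 0x669D = 0x16409 → wrap carry → 0x640A
One's-complement sum = 0x640A.
Checksum = ~0x640A & 0xFFFF = 0x9BF5.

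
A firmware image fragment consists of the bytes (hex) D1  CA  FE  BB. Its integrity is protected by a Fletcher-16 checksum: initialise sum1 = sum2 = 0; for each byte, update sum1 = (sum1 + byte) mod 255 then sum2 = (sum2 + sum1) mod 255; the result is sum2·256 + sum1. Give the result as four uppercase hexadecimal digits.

Running sums (mod 255):
  after byte 0 (D1): sum1=209, sum2=209
  after byte 1 (CA): sum1=156, sum2=110
  after byte 2 (FE): sum1=155, sum2=10
  after byte 3 (BB): sum1=87, sum2=97
Checksum = sum2·256 + sum1 = 97·256 + 87 = 24919 = 0x6157.

6157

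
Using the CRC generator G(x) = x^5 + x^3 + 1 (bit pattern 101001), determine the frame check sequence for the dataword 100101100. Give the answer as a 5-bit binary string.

10001

Append 5 zeros: 10010110000000. Divide by 101001 (XOR where the leading bit is 1):
  pos 0: 100101 XOR 101001 = 001100
  pos 2: 110010 XOR 101001 = 011011
  pos 3: 110110 XOR 101001 = 011111
  pos 4: 111110 XOR 101001 = 010111
  pos 5: 101110 XOR 101001 = 000111
  pos 8: 111000 XOR 101001 = 010001
Remainder (last 5 bits) = 10001. This is the CRC / FCS.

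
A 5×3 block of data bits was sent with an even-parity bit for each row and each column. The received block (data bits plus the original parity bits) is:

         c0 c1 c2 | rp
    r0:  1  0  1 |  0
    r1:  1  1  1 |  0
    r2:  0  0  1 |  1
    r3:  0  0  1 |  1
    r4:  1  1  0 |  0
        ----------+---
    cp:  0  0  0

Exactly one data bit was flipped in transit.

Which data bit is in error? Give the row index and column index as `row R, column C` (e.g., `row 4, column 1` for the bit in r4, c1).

row 1, column 0

Recompute each row's even parity and compare to rp:
  r0: data parity 0, sent rp 0 → ok
  r1: data parity 1, sent rp 0 → mismatch
  r2: data parity 1, sent rp 1 → ok
  r3: data parity 1, sent rp 1 → ok
  r4: data parity 0, sent rp 0 → ok
Recompute each column's even parity and compare to cp:
  c0: data parity 1, sent cp 0 → mismatch
  c1: data parity 0, sent cp 0 → ok
  c2: data parity 0, sent cp 0 → ok
Exactly one row (r1) and one column (c0) fail → the flipped bit is at their intersection.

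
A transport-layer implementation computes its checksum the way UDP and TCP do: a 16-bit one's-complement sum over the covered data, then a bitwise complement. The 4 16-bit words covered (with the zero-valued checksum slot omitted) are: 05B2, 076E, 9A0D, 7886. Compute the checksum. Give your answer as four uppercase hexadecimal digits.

E04B

One's-complement addition (fold any carry out of bit 15 back into bit 0):
  0x05B2 + 0x076E = 0x00D20
  0x0D20 + 0x9A0D = 0x0A72D
  0xA72D + 0x7886 = 0x11FB3 → wrap carry → 0x1FB4
One's-complement sum = 0x1FB4.
Checksum = ~0x1FB4 & 0xFFFF = 0xE04B.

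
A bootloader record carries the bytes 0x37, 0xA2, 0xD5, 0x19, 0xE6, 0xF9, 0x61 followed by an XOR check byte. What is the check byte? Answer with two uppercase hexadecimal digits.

XOR the bytes together:
  start with 0x37
  0x37 ⊕ 0xA2 = 0x95
  0x95 ⊕ 0xD5 = 0x40
  0x40 ⊕ 0x19 = 0x59
  0x59 ⊕ 0xE6 = 0xBF
  0xBF ⊕ 0xF9 = 0x46
  0x46 ⊕ 0x61 = 0x27

27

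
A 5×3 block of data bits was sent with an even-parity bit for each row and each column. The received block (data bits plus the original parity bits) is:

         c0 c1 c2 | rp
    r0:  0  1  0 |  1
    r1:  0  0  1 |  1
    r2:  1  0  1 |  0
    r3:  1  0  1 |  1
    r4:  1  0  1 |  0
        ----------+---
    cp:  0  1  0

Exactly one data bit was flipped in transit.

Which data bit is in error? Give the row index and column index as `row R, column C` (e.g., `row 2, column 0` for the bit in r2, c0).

row 3, column 0

Recompute each row's even parity and compare to rp:
  r0: data parity 1, sent rp 1 → ok
  r1: data parity 1, sent rp 1 → ok
  r2: data parity 0, sent rp 0 → ok
  r3: data parity 0, sent rp 1 → mismatch
  r4: data parity 0, sent rp 0 → ok
Recompute each column's even parity and compare to cp:
  c0: data parity 1, sent cp 0 → mismatch
  c1: data parity 1, sent cp 1 → ok
  c2: data parity 0, sent cp 0 → ok
Exactly one row (r3) and one column (c0) fail → the flipped bit is at their intersection.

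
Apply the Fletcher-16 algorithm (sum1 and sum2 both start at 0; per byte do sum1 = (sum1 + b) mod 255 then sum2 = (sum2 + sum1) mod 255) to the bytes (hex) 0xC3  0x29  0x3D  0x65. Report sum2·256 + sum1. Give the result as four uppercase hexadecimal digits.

6A8F

Running sums (mod 255):
  after byte 0 (0xC3): sum1=195, sum2=195
  after byte 1 (0x29): sum1=236, sum2=176
  after byte 2 (0x3D): sum1=42, sum2=218
  after byte 3 (0x65): sum1=143, sum2=106
Checksum = sum2·256 + sum1 = 106·256 + 143 = 27279 = 0x6A8F.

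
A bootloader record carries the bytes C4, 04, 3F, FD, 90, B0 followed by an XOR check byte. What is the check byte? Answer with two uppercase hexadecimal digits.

XOR the bytes together:
  start with 0xC4
  0xC4 ⊕ 0x04 = 0xC0
  0xC0 ⊕ 0x3F = 0xFF
  0xFF ⊕ 0xFD = 0x02
  0x02 ⊕ 0x90 = 0x92
  0x92 ⊕ 0xB0 = 0x22

22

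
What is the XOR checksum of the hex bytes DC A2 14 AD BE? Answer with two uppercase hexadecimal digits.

XOR the bytes together:
  start with 0xDC
  0xDC ⊕ 0xA2 = 0x7E
  0x7E ⊕ 0x14 = 0x6A
  0x6A ⊕ 0xAD = 0xC7
  0xC7 ⊕ 0xBE = 0x79

79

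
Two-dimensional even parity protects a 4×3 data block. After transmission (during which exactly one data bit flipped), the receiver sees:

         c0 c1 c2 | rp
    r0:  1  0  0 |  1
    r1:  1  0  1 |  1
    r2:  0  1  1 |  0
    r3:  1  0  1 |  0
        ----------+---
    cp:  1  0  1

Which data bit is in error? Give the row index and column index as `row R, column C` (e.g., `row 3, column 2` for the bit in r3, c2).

Recompute each row's even parity and compare to rp:
  r0: data parity 1, sent rp 1 → ok
  r1: data parity 0, sent rp 1 → mismatch
  r2: data parity 0, sent rp 0 → ok
  r3: data parity 0, sent rp 0 → ok
Recompute each column's even parity and compare to cp:
  c0: data parity 1, sent cp 1 → ok
  c1: data parity 1, sent cp 0 → mismatch
  c2: data parity 1, sent cp 1 → ok
Exactly one row (r1) and one column (c1) fail → the flipped bit is at their intersection.

row 1, column 1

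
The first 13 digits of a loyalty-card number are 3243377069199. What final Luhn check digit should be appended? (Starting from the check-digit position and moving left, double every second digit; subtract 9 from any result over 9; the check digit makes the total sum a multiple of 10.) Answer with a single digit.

Partial digits right→left: 9 9 1 9 6 0 7 7 3 3 4 2 3
Double every second digit counting from the check-digit position (so the 1st, 3rd, 5th, ... of the partial from the right).
  doubled (with −9 where >9): 9 2 3 5 6 8 6 → sum 39
  kept as-is: 9 9 0 7 3 2 → sum 30
Total = 39 + 30 = 69.
Check digit = (10 − (69 mod 10)) mod 10 = 1.

1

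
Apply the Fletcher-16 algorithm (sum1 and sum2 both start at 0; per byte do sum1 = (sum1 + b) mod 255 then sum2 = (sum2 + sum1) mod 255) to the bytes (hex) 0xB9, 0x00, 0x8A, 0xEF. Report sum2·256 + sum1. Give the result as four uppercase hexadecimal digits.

EB34

Running sums (mod 255):
  after byte 0 (0xB9): sum1=185, sum2=185
  after byte 1 (0x00): sum1=185, sum2=115
  after byte 2 (0x8A): sum1=68, sum2=183
  after byte 3 (0xEF): sum1=52, sum2=235
Checksum = sum2·256 + sum1 = 235·256 + 52 = 60212 = 0xEB34.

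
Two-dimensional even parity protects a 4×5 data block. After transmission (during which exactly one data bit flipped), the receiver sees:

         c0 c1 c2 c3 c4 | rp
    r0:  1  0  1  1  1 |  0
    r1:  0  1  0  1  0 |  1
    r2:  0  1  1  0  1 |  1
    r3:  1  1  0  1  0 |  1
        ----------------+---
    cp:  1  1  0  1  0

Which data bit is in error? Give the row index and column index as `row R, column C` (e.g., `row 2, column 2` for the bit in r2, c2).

row 1, column 0

Recompute each row's even parity and compare to rp:
  r0: data parity 0, sent rp 0 → ok
  r1: data parity 0, sent rp 1 → mismatch
  r2: data parity 1, sent rp 1 → ok
  r3: data parity 1, sent rp 1 → ok
Recompute each column's even parity and compare to cp:
  c0: data parity 0, sent cp 1 → mismatch
  c1: data parity 1, sent cp 1 → ok
  c2: data parity 0, sent cp 0 → ok
  c3: data parity 1, sent cp 1 → ok
  c4: data parity 0, sent cp 0 → ok
Exactly one row (r1) and one column (c0) fail → the flipped bit is at their intersection.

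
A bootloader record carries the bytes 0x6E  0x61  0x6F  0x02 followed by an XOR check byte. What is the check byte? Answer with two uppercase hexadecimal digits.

XOR the bytes together:
  start with 0x6E
  0x6E ⊕ 0x61 = 0x0F
  0x0F ⊕ 0x6F = 0x60
  0x60 ⊕ 0x02 = 0x62

62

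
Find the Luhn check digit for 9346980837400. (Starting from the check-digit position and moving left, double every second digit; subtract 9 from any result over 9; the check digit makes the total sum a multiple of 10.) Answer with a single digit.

Partial digits right→left: 0 0 4 7 3 8 0 8 9 6 4 3 9
Double every second digit counting from the check-digit position (so the 1st, 3rd, 5th, ... of the partial from the right).
  doubled (with −9 where >9): 0 8 6 0 9 8 9 → sum 40
  kept as-is: 0 7 8 8 6 3 → sum 32
Total = 40 + 32 = 72.
Check digit = (10 − (72 mod 10)) mod 10 = 8.

8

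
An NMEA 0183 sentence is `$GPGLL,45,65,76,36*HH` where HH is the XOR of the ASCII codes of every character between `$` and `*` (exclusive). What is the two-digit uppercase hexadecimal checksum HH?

56

XOR the ASCII codes of the payload characters:
  'G' = 0x47 → acc = 0x47
  'P' = 0x50 → acc = 0x17
  'G' = 0x47 → acc = 0x50
  'L' = 0x4C → acc = 0x1C
  'L' = 0x4C → acc = 0x50
  ',' = 0x2C → acc = 0x7C
  '4' = 0x34 → acc = 0x48
  '5' = 0x35 → acc = 0x7D
  ',' = 0x2C → acc = 0x51
  '6' = 0x36 → acc = 0x67
  '5' = 0x35 → acc = 0x52
  ',' = 0x2C → acc = 0x7E
  '7' = 0x37 → acc = 0x49
  '6' = 0x36 → acc = 0x7F
  ',' = 0x2C → acc = 0x53
  '3' = 0x33 → acc = 0x60
  '6' = 0x36 → acc = 0x56
Checksum = 0x56.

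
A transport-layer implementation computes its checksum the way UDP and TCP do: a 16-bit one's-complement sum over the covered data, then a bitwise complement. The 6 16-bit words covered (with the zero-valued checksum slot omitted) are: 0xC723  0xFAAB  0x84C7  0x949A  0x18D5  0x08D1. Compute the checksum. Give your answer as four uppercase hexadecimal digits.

0328

One's-complement addition (fold any carry out of bit 15 back into bit 0):
  0xC723 + 0xFAAB = 0x1C1CE → wrap carry → 0xC1CF
  0xC1CF + 0x84C7 = 0x14696 → wrap carry → 0x4697
  0x4697 + 0x949A = 0x0DB31
  0xDB31 + 0x18D5 = 0x0F406
  0xF406 + 0x08D1 = 0x0FCD7
One's-complement sum = 0xFCD7.
Checksum = ~0xFCD7 & 0xFFFF = 0x0328.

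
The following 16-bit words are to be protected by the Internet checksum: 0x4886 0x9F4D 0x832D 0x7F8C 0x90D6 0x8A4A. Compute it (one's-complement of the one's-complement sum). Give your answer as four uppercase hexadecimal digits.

One's-complement addition (fold any carry out of bit 15 back into bit 0):
  0x4886 + 0x9F4D = 0x0E7D3
  0xE7D3 + 0x832D = 0x16B00 → wrap carry → 0x6B01
  0x6B01 + 0x7F8C = 0x0EA8D
  0xEA8D + 0x90D6 = 0x17B63 → wrap carry → 0x7B64
  0x7B64 + 0x8A4A = 0x105AE → wrap carry → 0x05AF
One's-complement sum = 0x05AF.
Checksum = ~0x05AF & 0xFFFF = 0xFA50.

FA50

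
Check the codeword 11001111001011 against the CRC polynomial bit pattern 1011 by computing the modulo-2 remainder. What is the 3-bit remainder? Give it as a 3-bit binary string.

Modulo-2 division of 11001111001011 by 1011:
  pos 0: 1100 XOR 1011 = 0111
  pos 1: 1111 XOR 1011 = 0100
  pos 2: 1001 XOR 1011 = 0010
  pos 4: 1011 XOR 1011 = 0000
  pos 10: 1011 XOR 1011 = 0000
Remainder = 000 (zero — the frame passes the CRC check).

000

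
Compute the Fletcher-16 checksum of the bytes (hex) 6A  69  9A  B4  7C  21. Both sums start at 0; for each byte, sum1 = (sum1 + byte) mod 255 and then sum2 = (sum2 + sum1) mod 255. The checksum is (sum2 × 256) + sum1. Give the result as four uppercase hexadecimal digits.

Running sums (mod 255):
  after byte 0 (6A): sum1=106, sum2=106
  after byte 1 (69): sum1=211, sum2=62
  after byte 2 (9A): sum1=110, sum2=172
  after byte 3 (B4): sum1=35, sum2=207
  after byte 4 (7C): sum1=159, sum2=111
  after byte 5 (21): sum1=192, sum2=48
Checksum = sum2·256 + sum1 = 48·256 + 192 = 12480 = 0x30C0.

30C0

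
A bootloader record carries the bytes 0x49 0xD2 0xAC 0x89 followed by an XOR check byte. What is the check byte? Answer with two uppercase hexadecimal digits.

BE

XOR the bytes together:
  start with 0x49
  0x49 ⊕ 0xD2 = 0x9B
  0x9B ⊕ 0xAC = 0x37
  0x37 ⊕ 0x89 = 0xBE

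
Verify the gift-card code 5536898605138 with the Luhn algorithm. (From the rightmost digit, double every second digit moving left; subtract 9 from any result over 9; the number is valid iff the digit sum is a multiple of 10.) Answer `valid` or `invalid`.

From the right, keep odd positions and double even positions (subtract 9 from any doubled value over 9):
  doubled (positions 2,4,...): 6 1 3 9 3 1 → sum 23
  kept (positions 1,3,...): 8 1 0 8 8 3 5 → sum 33
Total = 56.
56 mod 10 = 6, so the number is invalid.

invalid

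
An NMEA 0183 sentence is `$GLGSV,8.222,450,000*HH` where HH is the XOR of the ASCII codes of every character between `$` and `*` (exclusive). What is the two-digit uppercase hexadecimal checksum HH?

40

XOR the ASCII codes of the payload characters:
  'G' = 0x47 → acc = 0x47
  'L' = 0x4C → acc = 0x0B
  'G' = 0x47 → acc = 0x4C
  'S' = 0x53 → acc = 0x1F
  'V' = 0x56 → acc = 0x49
  ',' = 0x2C → acc = 0x65
  '8' = 0x38 → acc = 0x5D
  '.' = 0x2E → acc = 0x73
  '2' = 0x32 → acc = 0x41
  '2' = 0x32 → acc = 0x73
  '2' = 0x32 → acc = 0x41
  ',' = 0x2C → acc = 0x6D
  '4' = 0x34 → acc = 0x59
  '5' = 0x35 → acc = 0x6C
  '0' = 0x30 → acc = 0x5C
  ',' = 0x2C → acc = 0x70
  '0' = 0x30 → acc = 0x40
  '0' = 0x30 → acc = 0x70
  '0' = 0x30 → acc = 0x40
Checksum = 0x40.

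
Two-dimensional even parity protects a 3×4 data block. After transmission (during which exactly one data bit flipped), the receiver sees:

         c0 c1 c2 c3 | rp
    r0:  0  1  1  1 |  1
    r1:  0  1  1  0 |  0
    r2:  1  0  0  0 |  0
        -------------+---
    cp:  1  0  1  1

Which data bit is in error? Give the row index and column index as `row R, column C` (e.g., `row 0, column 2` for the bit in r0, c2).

row 2, column 2

Recompute each row's even parity and compare to rp:
  r0: data parity 1, sent rp 1 → ok
  r1: data parity 0, sent rp 0 → ok
  r2: data parity 1, sent rp 0 → mismatch
Recompute each column's even parity and compare to cp:
  c0: data parity 1, sent cp 1 → ok
  c1: data parity 0, sent cp 0 → ok
  c2: data parity 0, sent cp 1 → mismatch
  c3: data parity 1, sent cp 1 → ok
Exactly one row (r2) and one column (c2) fail → the flipped bit is at their intersection.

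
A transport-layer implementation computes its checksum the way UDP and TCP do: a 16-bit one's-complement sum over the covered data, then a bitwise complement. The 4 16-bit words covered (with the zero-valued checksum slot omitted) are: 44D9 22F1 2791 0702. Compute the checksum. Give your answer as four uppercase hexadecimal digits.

69A2

One's-complement addition (fold any carry out of bit 15 back into bit 0):
  0x44D9 + 0x22F1 = 0x067CA
  0x67CA + 0x2791 = 0x08F5B
  0x8F5B + 0x0702 = 0x0965D
One's-complement sum = 0x965D.
Checksum = ~0x965D & 0xFFFF = 0x69A2.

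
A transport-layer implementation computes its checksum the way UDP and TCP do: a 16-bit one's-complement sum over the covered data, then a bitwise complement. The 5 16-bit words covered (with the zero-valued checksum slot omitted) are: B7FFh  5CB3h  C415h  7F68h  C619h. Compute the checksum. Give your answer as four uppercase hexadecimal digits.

E1B4

One's-complement addition (fold any carry out of bit 15 back into bit 0):
  0xB7FF + 0x5CB3 = 0x114B2 → wrap carry → 0x14B3
  0x14B3 + 0xC415 = 0x0D8C8
  0xD8C8 + 0x7F68 = 0x15830 → wrap carry → 0x5831
  0x5831 + 0xC619 = 0x11E4A → wrap carry → 0x1E4B
One's-complement sum = 0x1E4B.
Checksum = ~0x1E4B & 0xFFFF = 0xE1B4.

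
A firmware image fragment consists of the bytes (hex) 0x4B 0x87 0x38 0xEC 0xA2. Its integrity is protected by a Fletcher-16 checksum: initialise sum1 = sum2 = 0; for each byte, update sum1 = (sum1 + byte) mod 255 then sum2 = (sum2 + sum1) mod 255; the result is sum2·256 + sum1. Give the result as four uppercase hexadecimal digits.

Running sums (mod 255):
  after byte 0 (0x4B): sum1=75, sum2=75
  after byte 1 (0x87): sum1=210, sum2=30
  after byte 2 (0x38): sum1=11, sum2=41
  after byte 3 (0xEC): sum1=247, sum2=33
  after byte 4 (0xA2): sum1=154, sum2=187
Checksum = sum2·256 + sum1 = 187·256 + 154 = 48026 = 0xBB9A.

BB9A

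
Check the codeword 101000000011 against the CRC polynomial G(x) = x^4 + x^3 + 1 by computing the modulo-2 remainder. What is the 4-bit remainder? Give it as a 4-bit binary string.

1011

Modulo-2 division of 101000000011 by 11001:
  pos 0: 10100 XOR 11001 = 01101
  pos 1: 11010 XOR 11001 = 00011
  pos 4: 11000 XOR 11001 = 00001
Remainder = 1011 (nonzero — an error is detected).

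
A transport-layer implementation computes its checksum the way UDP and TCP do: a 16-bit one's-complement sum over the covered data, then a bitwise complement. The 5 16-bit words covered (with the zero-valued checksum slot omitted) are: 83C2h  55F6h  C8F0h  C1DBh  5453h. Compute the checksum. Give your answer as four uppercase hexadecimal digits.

One's-complement addition (fold any carry out of bit 15 back into bit 0):
  0x83C2 + 0x55F6 = 0x0D9B8
  0xD9B8 + 0xC8F0 = 0x1A2A8 → wrap carry → 0xA2A9
  0xA2A9 + 0xC1DB = 0x16484 → wrap carry → 0x6485
  0x6485 + 0x5453 = 0x0B8D8
One's-complement sum = 0xB8D8.
Checksum = ~0xB8D8 & 0xFFFF = 0x4727.

4727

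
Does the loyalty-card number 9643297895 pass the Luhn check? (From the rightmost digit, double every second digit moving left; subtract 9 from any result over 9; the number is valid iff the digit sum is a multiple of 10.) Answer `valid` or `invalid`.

From the right, keep odd positions and double even positions (subtract 9 from any doubled value over 9):
  doubled (positions 2,4,...): 9 5 4 8 9 → sum 35
  kept (positions 1,3,...): 5 8 9 3 6 → sum 31
Total = 66.
66 mod 10 = 6, so the number is invalid.

invalid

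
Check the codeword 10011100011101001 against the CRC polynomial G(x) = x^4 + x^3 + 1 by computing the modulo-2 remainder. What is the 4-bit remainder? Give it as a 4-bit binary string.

Modulo-2 division of 10011100011101001 by 11001:
  pos 0: 10011 XOR 11001 = 01010
  pos 1: 10101 XOR 11001 = 01100
  pos 2: 11000 XOR 11001 = 00001
  pos 6: 10011 XOR 11001 = 01010
  pos 7: 10101 XOR 11001 = 01100
  pos 8: 11000 XOR 11001 = 00001
  pos 12: 11001 XOR 11001 = 00000
Remainder = 0000 (zero — the frame passes the CRC check).

0000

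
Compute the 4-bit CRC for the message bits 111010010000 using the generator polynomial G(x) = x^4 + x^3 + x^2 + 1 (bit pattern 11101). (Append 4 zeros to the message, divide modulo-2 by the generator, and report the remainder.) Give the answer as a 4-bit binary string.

0010

Append 4 zeros: 1110100100000000. Divide by 11101 (XOR where the leading bit is 1):
  pos 0: 11101 XOR 11101 = 00000
  pos 7: 10000 XOR 11101 = 01101
  pos 8: 11010 XOR 11101 = 00111
  pos 10: 11100 XOR 11101 = 00001
Remainder (last 4 bits) = 0010. This is the CRC / FCS.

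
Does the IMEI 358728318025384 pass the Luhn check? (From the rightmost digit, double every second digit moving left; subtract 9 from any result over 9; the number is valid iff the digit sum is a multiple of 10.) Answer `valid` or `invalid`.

invalid

From the right, keep odd positions and double even positions (subtract 9 from any doubled value over 9):
  doubled (positions 2,4,...): 7 1 0 2 7 5 1 → sum 23
  kept (positions 1,3,...): 4 3 2 8 3 2 8 3 → sum 33
Total = 56.
56 mod 10 = 6, so the number is invalid.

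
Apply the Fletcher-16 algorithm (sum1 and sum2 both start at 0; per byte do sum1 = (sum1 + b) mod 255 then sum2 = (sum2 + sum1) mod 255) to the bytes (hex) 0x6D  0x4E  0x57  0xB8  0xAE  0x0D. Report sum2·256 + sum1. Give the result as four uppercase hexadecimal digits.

0A87

Running sums (mod 255):
  after byte 0 (0x6D): sum1=109, sum2=109
  after byte 1 (0x4E): sum1=187, sum2=41
  after byte 2 (0x57): sum1=19, sum2=60
  after byte 3 (0xB8): sum1=203, sum2=8
  after byte 4 (0xAE): sum1=122, sum2=130
  after byte 5 (0x0D): sum1=135, sum2=10
Checksum = sum2·256 + sum1 = 10·256 + 135 = 2695 = 0x0A87.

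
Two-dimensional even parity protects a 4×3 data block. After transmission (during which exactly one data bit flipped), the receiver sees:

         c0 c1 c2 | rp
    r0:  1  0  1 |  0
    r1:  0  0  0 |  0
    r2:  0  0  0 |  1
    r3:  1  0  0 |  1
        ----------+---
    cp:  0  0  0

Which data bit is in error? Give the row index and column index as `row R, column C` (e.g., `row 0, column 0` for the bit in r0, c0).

row 2, column 2

Recompute each row's even parity and compare to rp:
  r0: data parity 0, sent rp 0 → ok
  r1: data parity 0, sent rp 0 → ok
  r2: data parity 0, sent rp 1 → mismatch
  r3: data parity 1, sent rp 1 → ok
Recompute each column's even parity and compare to cp:
  c0: data parity 0, sent cp 0 → ok
  c1: data parity 0, sent cp 0 → ok
  c2: data parity 1, sent cp 0 → mismatch
Exactly one row (r2) and one column (c2) fail → the flipped bit is at their intersection.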